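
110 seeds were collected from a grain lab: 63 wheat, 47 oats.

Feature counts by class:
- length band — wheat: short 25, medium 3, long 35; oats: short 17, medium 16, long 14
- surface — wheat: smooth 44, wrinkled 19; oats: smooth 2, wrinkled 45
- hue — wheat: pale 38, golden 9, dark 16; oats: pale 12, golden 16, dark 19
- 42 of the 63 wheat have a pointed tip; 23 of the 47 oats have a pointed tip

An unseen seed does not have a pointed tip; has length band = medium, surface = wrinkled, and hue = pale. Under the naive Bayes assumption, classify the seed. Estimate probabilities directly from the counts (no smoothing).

wheat: (63/110) × (3/63) × (19/63) × (38/63) × (21/63) ≈ 0.00165373
oats: (47/110) × (16/47) × (45/47) × (12/47) × (24/47) ≈ 0.0181568
Highest score → oats.

oats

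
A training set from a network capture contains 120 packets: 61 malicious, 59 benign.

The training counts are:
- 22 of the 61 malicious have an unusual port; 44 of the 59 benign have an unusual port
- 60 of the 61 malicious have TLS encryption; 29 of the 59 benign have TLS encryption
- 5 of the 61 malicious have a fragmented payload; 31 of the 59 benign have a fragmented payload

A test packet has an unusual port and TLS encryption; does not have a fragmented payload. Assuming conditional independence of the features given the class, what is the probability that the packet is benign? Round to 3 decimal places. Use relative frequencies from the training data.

malicious: (61/120) × (22/61) × (60/61) × (56/61) ≈ 0.165547
benign: (59/120) × (44/59) × (29/59) × (28/59) ≈ 0.085531
P(benign | x) = 0.085531 / 0.251078 ≈ 0.341

0.341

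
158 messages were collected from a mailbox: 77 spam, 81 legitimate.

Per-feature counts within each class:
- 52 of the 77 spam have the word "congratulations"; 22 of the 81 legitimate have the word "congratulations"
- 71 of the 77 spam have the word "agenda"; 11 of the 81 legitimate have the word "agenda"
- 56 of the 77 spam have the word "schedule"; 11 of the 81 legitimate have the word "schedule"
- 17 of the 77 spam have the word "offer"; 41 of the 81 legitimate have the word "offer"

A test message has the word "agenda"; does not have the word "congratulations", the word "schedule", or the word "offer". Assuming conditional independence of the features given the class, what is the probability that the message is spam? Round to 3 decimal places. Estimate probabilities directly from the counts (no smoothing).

spam: (77/158) × (25/77) × (71/77) × (21/77) × (60/77) ≈ 0.0310056
legitimate: (81/158) × (59/81) × (11/81) × (70/81) × (40/81) ≈ 0.0216417
P(spam | x) = 0.0310056 / 0.0526473 ≈ 0.589

0.589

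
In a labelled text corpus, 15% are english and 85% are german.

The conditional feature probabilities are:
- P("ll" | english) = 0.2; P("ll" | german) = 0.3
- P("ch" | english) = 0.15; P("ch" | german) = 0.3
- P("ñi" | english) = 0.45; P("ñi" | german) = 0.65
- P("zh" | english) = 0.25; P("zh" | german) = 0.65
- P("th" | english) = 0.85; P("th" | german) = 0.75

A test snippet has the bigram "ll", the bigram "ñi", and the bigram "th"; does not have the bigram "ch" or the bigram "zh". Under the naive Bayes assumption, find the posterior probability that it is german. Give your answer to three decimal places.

english: 0.15 × 0.2 × (1−0.15) × 0.45 × (1−0.25) × 0.85 = 0.0073153125
german: 0.85 × 0.3 × (1−0.3) × 0.65 × (1−0.65) × 0.75 = 0.0304565625
P(german | x) = 0.0304565625 / 0.037771875 ≈ 0.806

0.806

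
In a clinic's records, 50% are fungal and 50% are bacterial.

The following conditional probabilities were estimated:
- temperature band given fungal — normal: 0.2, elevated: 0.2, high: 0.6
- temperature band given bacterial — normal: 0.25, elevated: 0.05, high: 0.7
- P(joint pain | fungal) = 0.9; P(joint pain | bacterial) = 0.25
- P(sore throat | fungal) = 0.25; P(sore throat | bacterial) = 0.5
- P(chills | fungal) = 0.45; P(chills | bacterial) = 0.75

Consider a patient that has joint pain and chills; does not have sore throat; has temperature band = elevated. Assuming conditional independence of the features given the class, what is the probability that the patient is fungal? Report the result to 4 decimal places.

fungal: 0.5 × 0.2 × 0.9 × (1−0.25) × 0.45 = 0.030375
bacterial: 0.5 × 0.05 × 0.25 × (1−0.5) × 0.75 = 0.00234375
P(fungal | x) = 0.030375 / 0.03271875 ≈ 0.9284

0.9284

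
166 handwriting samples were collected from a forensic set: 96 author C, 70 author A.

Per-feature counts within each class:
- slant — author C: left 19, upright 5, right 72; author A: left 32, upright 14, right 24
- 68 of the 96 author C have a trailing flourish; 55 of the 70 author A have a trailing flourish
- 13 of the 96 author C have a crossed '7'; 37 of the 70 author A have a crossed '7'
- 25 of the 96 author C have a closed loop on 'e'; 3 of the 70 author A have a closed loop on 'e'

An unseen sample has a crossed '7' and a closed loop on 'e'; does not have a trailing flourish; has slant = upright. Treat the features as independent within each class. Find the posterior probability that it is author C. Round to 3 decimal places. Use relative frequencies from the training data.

author C: (96/166) × (5/96) × (28/96) × (13/96) × (25/96) ≈ 0.000309806
author A: (70/166) × (14/70) × (15/70) × (37/70) × (3/70) ≈ 0.000409393
P(author C | x) = 0.000309806 / 0.000719199 ≈ 0.431

0.431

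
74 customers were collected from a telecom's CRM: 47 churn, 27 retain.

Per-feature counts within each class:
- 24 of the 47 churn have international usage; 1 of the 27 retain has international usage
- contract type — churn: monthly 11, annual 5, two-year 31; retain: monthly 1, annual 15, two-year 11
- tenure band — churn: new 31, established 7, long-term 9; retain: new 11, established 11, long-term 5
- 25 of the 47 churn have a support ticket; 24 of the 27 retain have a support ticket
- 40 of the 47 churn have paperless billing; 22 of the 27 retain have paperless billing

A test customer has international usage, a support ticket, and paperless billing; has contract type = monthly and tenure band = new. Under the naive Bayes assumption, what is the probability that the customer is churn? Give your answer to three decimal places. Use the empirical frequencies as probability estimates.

0.994

churn: (47/74) × (24/47) × (11/47) × (31/47) × (25/47) × (40/47) ≈ 0.0226643
retain: (27/74) × (1/27) × (1/27) × (11/27) × (24/27) × (22/27) ≈ 0.000147686
P(churn | x) = 0.0226643 / 0.022811986 ≈ 0.994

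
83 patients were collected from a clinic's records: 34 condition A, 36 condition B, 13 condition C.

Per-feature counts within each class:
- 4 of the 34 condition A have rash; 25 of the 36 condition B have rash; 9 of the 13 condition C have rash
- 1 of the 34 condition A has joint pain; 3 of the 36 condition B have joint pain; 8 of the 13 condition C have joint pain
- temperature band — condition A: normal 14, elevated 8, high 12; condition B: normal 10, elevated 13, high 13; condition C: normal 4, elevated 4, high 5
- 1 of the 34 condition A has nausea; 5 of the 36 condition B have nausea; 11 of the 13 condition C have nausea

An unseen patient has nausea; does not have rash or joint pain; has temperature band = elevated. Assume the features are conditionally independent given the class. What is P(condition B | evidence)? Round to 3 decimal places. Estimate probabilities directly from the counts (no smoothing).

0.457

condition A: (34/83) × (30/34) × (33/34) × (8/34) × (1/34) ≈ 0.00242779
condition B: (36/83) × (11/36) × (33/36) × (13/36) × (5/36) ≈ 0.00609305
condition C: (13/83) × (4/13) × (5/13) × (4/13) × (11/13) ≈ 0.00482586
P(condition B | x) = 0.00609305 / 0.0133467 ≈ 0.457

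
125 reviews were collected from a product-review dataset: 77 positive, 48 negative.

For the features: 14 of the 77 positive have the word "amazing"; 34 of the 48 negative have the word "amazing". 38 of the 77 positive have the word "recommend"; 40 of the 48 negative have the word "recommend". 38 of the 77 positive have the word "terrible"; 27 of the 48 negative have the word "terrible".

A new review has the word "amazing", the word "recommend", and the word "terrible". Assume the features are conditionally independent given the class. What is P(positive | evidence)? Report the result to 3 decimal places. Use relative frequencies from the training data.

0.176

positive: (77/125) × (14/77) × (38/77) × (38/77) ≈ 0.0272774
negative: (48/125) × (34/48) × (40/48) × (27/48) = 0.1275
P(positive | x) = 0.0272774 / 0.1547774 ≈ 0.176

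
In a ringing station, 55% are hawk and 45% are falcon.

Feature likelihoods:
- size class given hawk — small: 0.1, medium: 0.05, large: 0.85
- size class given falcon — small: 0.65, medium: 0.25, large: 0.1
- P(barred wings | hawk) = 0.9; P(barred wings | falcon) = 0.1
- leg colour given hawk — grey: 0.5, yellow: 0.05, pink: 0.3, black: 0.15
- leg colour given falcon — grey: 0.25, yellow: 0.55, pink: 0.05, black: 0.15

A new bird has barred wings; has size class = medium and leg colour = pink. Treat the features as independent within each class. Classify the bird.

hawk: 0.55 × 0.05 × 0.9 × 0.3 = 0.007425
falcon: 0.45 × 0.25 × 0.1 × 0.05 = 0.0005625
Highest score → hawk.

hawk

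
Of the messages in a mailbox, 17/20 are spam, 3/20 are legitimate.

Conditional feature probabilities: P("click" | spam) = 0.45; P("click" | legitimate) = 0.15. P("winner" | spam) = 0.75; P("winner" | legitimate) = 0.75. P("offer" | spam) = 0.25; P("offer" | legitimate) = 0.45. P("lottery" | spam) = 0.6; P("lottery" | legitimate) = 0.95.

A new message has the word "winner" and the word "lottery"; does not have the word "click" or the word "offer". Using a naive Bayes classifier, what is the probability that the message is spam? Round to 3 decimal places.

0.759

spam: 0.85 × (1−0.45) × 0.75 × (1−0.25) × 0.6 = 0.15778125
legitimate: 0.15 × (1−0.15) × 0.75 × (1−0.45) × 0.95 = 0.0499640625
P(spam | x) = 0.15778125 / 0.2077453125 ≈ 0.759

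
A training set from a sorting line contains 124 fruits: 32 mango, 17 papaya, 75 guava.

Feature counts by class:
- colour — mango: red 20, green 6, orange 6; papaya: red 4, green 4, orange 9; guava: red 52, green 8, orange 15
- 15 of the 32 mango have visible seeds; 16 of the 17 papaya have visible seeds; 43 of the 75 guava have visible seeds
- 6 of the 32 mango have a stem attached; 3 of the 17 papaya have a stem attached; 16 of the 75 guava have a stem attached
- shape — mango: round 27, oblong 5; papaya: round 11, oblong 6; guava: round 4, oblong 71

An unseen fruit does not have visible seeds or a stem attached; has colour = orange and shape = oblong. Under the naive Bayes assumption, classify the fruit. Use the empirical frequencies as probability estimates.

mango: (32/124) × (6/32) × (17/32) × (26/32) × (5/32) ≈ 0.00326341
papaya: (17/124) × (9/17) × (1/17) × (14/17) × (6/17) ≈ 0.00124095
guava: (75/124) × (15/75) × (32/75) × (59/75) × (71/75) ≈ 0.0384367
Highest score → guava.

guava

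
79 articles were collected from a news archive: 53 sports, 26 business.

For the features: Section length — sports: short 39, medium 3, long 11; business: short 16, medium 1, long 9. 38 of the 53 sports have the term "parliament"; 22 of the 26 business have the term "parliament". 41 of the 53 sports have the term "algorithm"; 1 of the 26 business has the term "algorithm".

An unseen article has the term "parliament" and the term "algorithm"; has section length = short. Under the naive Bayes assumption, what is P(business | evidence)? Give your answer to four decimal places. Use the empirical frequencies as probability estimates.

sports: (53/79) × (39/53) × (38/53) × (41/53) ≈ 0.273812
business: (26/79) × (16/26) × (22/26) × (1/26) ≈ 0.00659127
P(business | x) = 0.00659127 / 0.28040327 ≈ 0.0235

0.0235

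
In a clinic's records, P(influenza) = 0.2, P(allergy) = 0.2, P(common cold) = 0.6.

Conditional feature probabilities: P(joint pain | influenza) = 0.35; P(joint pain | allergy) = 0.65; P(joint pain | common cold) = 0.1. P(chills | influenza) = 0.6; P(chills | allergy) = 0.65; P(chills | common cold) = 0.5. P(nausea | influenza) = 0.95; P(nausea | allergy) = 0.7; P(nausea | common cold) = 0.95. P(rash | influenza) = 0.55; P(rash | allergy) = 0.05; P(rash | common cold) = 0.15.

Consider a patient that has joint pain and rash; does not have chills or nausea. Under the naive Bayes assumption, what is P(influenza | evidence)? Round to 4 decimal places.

0.4590

influenza: 0.2 × 0.35 × (1−0.6) × (1−0.95) × 0.55 = 0.00077
allergy: 0.2 × 0.65 × (1−0.65) × (1−0.7) × 0.05 = 0.0006825
common cold: 0.6 × 0.1 × (1−0.5) × (1−0.95) × 0.15 = 0.000225
P(influenza | x) = 0.00077 / 0.0016775 ≈ 0.4590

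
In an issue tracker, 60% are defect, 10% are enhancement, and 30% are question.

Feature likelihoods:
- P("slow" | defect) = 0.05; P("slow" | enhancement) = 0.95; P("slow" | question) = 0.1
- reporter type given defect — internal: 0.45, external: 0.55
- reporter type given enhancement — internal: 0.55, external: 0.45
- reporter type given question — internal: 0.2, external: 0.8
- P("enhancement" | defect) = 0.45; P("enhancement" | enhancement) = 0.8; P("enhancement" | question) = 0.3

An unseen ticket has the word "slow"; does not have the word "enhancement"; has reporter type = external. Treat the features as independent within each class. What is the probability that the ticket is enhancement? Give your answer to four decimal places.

0.2484

defect: 0.6 × 0.05 × 0.55 × (1−0.45) = 0.009075
enhancement: 0.1 × 0.95 × 0.45 × (1−0.8) = 0.00855
question: 0.3 × 0.1 × 0.8 × (1−0.3) = 0.0168
P(enhancement | x) = 0.00855 / 0.034425 ≈ 0.2484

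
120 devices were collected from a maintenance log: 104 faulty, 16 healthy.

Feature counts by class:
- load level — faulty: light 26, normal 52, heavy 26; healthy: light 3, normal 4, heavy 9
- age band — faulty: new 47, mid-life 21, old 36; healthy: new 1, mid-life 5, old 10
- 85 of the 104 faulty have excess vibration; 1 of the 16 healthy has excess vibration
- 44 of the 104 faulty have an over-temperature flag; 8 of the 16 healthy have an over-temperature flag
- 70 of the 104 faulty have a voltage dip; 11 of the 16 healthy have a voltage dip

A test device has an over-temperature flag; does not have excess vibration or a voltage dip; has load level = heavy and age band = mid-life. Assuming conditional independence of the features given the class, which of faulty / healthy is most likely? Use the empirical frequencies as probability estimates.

faulty: (104/120) × (26/104) × (21/104) × (19/104) × (44/104) × (34/104) ≈ 0.00110551
healthy: (16/120) × (9/16) × (5/16) × (15/16) × (8/16) × (5/16) = 0.0034332275390625
Highest score → healthy.

healthy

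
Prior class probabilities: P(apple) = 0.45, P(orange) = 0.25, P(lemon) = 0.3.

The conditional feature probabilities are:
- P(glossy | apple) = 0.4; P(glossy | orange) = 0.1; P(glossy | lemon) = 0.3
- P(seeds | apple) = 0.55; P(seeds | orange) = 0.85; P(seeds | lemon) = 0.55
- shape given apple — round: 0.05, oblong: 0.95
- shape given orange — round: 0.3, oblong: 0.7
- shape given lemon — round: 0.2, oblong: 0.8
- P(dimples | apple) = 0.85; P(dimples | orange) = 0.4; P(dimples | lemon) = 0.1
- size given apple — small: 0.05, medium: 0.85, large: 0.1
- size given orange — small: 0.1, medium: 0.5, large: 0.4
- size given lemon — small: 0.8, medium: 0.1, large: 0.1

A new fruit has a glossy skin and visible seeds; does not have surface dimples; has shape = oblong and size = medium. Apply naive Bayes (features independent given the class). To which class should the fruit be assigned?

apple

apple: 0.45 × 0.4 × 0.55 × 0.95 × (1−0.85) × 0.85 = 0.011991375
orange: 0.25 × 0.1 × 0.85 × 0.7 × (1−0.4) × 0.5 = 0.0044625
lemon: 0.3 × 0.3 × 0.55 × 0.8 × (1−0.1) × 0.1 = 0.003564
Highest score → apple.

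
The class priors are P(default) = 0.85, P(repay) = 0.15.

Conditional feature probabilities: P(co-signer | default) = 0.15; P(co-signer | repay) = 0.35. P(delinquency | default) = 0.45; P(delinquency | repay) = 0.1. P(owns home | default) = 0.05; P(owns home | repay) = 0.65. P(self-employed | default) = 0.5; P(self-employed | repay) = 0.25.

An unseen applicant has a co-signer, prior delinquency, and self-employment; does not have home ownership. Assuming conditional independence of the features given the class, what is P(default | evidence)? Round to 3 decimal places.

0.983

default: 0.85 × 0.15 × 0.45 × (1−0.05) × 0.5 = 0.027253125
repay: 0.15 × 0.35 × 0.1 × (1−0.65) × 0.25 = 0.000459375
P(default | x) = 0.027253125 / 0.0277125 ≈ 0.983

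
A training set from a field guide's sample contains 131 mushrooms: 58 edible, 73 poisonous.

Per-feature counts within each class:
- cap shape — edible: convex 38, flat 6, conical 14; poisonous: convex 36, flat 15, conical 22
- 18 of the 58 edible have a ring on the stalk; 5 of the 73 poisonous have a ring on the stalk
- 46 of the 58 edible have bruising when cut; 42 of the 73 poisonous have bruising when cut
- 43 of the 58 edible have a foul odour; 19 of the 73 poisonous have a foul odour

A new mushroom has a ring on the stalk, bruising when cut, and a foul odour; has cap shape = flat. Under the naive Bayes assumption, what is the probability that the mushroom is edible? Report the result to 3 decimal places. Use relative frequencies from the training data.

0.877

edible: (58/131) × (6/58) × (18/58) × (46/58) × (43/58) ≈ 0.00835785
poisonous: (73/131) × (15/73) × (5/73) × (42/73) × (19/73) ≈ 0.00117442
P(edible | x) = 0.00835785 / 0.00953227 ≈ 0.877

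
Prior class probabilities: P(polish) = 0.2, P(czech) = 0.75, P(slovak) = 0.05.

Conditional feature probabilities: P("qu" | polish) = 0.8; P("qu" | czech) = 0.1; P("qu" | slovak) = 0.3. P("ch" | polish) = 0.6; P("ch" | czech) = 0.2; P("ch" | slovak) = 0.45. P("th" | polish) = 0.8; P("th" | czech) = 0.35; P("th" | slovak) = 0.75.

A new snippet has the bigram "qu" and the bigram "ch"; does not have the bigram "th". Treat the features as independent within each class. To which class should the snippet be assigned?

polish

polish: 0.2 × 0.8 × 0.6 × (1−0.8) = 0.0192
czech: 0.75 × 0.1 × 0.2 × (1−0.35) = 0.00975
slovak: 0.05 × 0.3 × 0.45 × (1−0.75) = 0.0016875
Highest score → polish.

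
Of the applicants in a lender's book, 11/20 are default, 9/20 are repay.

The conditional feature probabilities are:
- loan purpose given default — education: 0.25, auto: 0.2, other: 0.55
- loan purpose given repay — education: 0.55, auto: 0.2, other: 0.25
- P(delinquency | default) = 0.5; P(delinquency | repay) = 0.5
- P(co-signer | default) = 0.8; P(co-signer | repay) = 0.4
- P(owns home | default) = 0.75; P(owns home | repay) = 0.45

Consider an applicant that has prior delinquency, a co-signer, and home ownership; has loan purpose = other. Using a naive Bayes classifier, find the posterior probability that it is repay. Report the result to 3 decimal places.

0.100

default: 0.55 × 0.55 × 0.5 × 0.8 × 0.75 = 0.09075
repay: 0.45 × 0.25 × 0.5 × 0.4 × 0.45 = 0.010125
P(repay | x) = 0.010125 / 0.100875 ≈ 0.100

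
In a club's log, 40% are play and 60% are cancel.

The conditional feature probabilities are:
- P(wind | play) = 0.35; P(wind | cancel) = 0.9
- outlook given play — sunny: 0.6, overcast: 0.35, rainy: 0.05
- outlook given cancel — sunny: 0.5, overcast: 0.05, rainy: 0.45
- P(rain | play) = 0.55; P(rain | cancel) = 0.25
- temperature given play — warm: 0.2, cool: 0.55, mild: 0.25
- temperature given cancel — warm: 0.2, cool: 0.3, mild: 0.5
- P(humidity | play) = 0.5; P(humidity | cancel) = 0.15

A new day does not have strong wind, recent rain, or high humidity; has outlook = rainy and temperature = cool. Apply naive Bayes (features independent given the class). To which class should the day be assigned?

cancel

play: 0.4 × (1−0.35) × 0.05 × (1−0.55) × 0.55 × (1−0.5) = 0.00160875
cancel: 0.6 × (1−0.9) × 0.45 × (1−0.25) × 0.3 × (1−0.15) = 0.00516375
Highest score → cancel.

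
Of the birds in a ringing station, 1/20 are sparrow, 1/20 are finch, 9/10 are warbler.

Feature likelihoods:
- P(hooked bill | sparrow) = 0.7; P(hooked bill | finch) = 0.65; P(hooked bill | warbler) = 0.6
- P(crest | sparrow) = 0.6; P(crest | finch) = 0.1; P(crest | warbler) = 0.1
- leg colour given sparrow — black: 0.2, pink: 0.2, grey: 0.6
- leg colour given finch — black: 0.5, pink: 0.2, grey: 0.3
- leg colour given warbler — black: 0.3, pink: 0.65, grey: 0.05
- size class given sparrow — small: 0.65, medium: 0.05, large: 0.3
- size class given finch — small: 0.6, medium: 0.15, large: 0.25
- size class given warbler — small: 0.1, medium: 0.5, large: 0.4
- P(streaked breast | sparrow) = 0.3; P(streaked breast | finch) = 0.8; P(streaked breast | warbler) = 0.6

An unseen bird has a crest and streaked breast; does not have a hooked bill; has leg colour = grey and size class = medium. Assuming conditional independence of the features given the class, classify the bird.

warbler

sparrow: 0.05 × (1−0.7) × 0.6 × 0.6 × 0.05 × 0.3 = 0.000081
finch: 0.05 × (1−0.65) × 0.1 × 0.3 × 0.15 × 0.8 = 0.000063
warbler: 0.9 × (1−0.6) × 0.1 × 0.05 × 0.5 × 0.6 = 0.00054
Highest score → warbler.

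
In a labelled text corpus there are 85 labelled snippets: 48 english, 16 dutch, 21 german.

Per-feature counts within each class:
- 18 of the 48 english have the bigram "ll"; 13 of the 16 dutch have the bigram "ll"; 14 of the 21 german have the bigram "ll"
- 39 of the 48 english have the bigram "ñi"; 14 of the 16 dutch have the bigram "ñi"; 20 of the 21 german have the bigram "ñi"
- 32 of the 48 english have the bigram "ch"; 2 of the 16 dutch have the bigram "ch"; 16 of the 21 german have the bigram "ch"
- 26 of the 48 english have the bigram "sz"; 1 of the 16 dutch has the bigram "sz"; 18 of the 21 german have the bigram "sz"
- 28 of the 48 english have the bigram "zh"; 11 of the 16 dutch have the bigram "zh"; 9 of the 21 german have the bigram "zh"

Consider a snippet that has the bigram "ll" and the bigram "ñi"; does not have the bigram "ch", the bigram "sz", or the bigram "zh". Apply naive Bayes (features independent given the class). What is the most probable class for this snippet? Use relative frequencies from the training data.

english: (48/85) × (18/48) × (39/48) × (16/48) × (22/48) × (20/48) ≈ 0.0109528
dutch: (16/85) × (13/16) × (14/16) × (14/16) × (15/16) × (5/16) ≈ 0.0343053
german: (21/85) × (14/21) × (20/21) × (5/21) × (3/21) × (12/21) ≈ 0.00304884
Highest score → dutch.

dutch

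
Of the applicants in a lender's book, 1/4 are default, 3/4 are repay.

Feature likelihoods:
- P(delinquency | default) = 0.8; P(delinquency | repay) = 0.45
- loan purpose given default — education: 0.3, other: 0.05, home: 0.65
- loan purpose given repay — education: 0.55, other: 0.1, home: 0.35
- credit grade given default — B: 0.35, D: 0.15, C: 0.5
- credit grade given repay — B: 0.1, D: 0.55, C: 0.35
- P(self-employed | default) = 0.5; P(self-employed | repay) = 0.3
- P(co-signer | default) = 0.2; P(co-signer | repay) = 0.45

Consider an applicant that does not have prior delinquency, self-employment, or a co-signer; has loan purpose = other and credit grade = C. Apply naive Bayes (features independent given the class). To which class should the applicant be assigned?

default: 0.25 × (1−0.8) × 0.05 × 0.5 × (1−0.5) × (1−0.2) = 0.0005
repay: 0.75 × (1−0.45) × 0.1 × 0.35 × (1−0.3) × (1−0.45) = 0.0055584375
Highest score → repay.

repay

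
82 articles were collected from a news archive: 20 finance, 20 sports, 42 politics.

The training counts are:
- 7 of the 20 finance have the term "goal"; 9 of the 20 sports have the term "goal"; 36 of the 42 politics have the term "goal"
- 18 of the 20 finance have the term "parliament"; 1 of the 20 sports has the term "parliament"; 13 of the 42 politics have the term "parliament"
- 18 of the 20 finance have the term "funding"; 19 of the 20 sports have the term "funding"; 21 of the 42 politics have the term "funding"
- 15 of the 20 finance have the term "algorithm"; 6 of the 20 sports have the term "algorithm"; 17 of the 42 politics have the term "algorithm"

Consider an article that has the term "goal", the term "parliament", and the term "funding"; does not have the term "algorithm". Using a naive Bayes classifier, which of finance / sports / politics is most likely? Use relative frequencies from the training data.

politics

finance: (20/82) × (7/20) × (18/20) × (18/20) × (5/20) ≈ 0.0172866
sports: (20/82) × (9/20) × (1/20) × (19/20) × (14/20) ≈ 0.00364939
politics: (42/82) × (36/42) × (13/42) × (21/42) × (25/42) ≈ 0.040443
Highest score → politics.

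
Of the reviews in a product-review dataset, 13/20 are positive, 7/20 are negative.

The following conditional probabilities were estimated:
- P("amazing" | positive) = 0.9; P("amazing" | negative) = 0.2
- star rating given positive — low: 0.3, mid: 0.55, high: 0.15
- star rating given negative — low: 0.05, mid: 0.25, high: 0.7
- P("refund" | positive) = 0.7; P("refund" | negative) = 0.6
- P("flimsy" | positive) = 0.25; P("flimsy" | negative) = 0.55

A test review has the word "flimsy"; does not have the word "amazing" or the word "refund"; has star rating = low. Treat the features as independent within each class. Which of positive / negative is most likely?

positive: 0.65 × (1−0.9) × 0.3 × (1−0.7) × 0.25 = 0.0014625
negative: 0.35 × (1−0.2) × 0.05 × (1−0.6) × 0.55 = 0.00308
Highest score → negative.

negative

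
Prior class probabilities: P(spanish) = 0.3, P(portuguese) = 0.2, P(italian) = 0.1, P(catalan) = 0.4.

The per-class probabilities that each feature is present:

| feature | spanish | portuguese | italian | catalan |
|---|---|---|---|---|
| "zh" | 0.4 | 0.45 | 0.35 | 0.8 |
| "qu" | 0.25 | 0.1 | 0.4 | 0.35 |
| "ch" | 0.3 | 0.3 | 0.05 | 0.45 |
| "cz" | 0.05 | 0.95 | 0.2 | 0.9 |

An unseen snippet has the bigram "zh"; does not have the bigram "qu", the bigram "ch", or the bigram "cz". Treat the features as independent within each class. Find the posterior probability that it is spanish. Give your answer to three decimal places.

0.664

spanish: 0.3 × 0.4 × (1−0.25) × (1−0.3) × (1−0.05) = 0.05985
portuguese: 0.2 × 0.45 × (1−0.1) × (1−0.3) × (1−0.95) = 0.002835
italian: 0.1 × 0.35 × (1−0.4) × (1−0.05) × (1−0.2) = 0.01596
catalan: 0.4 × 0.8 × (1−0.35) × (1−0.45) × (1−0.9) = 0.01144
P(spanish | x) = 0.05985 / 0.090085 ≈ 0.664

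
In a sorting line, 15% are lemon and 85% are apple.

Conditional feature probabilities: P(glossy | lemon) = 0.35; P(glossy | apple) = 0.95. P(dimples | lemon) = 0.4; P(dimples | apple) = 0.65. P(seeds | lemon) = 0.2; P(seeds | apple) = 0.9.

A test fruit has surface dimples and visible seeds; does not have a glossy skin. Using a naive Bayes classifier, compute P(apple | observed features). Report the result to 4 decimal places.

0.7612

lemon: 0.15 × (1−0.35) × 0.4 × 0.2 = 0.0078
apple: 0.85 × (1−0.95) × 0.65 × 0.9 = 0.0248625
P(apple | x) = 0.0248625 / 0.0326625 ≈ 0.7612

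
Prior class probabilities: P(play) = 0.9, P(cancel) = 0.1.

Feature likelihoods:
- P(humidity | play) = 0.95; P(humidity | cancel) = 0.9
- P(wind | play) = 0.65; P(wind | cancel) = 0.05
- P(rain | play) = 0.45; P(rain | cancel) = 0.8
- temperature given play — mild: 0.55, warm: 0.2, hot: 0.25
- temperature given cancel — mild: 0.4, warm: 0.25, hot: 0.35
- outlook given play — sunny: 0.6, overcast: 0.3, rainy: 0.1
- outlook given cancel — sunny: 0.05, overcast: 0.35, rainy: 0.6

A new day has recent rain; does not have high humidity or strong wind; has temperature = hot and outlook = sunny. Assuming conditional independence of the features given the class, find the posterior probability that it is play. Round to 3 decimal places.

0.889

play: 0.9 × (1−0.95) × (1−0.65) × 0.45 × 0.25 × 0.6 = 0.001063125
cancel: 0.1 × (1−0.9) × (1−0.05) × 0.8 × 0.35 × 0.05 = 0.000133
P(play | x) = 0.001063125 / 0.001196125 ≈ 0.889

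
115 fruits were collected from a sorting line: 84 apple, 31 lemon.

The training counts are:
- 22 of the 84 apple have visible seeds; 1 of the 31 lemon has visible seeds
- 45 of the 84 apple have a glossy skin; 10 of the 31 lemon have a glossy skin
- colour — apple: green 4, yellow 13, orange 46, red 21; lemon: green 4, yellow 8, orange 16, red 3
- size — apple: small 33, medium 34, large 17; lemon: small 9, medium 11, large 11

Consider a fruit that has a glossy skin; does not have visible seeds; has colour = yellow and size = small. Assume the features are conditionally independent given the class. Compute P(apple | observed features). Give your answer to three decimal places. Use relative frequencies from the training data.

apple: (84/115) × (62/84) × (45/84) × (13/84) × (33/84) ≈ 0.0175601
lemon: (31/115) × (30/31) × (10/31) × (8/31) × (9/31) ≈ 0.00630479
P(apple | x) = 0.0175601 / 0.02386489 ≈ 0.736

0.736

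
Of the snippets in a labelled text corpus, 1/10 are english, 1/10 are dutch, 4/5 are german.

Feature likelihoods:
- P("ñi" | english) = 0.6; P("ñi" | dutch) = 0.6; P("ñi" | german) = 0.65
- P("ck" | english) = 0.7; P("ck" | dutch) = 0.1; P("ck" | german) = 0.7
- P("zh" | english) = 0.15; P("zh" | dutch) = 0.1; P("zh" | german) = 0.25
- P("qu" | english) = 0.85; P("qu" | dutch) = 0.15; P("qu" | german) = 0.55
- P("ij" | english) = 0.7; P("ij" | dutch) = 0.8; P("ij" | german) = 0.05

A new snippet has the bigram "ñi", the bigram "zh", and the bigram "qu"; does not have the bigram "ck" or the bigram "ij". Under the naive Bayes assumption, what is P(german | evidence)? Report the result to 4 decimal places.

english: 0.1 × 0.6 × (1−0.7) × 0.15 × 0.85 × (1−0.7) = 0.0006885
dutch: 0.1 × 0.6 × (1−0.1) × 0.1 × 0.15 × (1−0.8) = 0.000162
german: 0.8 × 0.65 × (1−0.7) × 0.25 × 0.55 × (1−0.05) = 0.0203775
P(german | x) = 0.0203775 / 0.021228 ≈ 0.9599

0.9599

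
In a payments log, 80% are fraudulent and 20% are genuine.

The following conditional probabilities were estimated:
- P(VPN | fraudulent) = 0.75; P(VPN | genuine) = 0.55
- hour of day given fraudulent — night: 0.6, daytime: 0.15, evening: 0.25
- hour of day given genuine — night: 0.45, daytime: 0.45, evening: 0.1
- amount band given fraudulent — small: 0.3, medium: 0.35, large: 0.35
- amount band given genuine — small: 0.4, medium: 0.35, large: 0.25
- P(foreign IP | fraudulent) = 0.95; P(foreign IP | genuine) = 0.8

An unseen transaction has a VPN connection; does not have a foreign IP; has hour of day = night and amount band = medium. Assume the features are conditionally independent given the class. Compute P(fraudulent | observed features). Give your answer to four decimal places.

0.6452

fraudulent: 0.8 × 0.75 × 0.6 × 0.35 × (1−0.95) = 0.0063
genuine: 0.2 × 0.55 × 0.45 × 0.35 × (1−0.8) = 0.003465
P(fraudulent | x) = 0.0063 / 0.009765 ≈ 0.6452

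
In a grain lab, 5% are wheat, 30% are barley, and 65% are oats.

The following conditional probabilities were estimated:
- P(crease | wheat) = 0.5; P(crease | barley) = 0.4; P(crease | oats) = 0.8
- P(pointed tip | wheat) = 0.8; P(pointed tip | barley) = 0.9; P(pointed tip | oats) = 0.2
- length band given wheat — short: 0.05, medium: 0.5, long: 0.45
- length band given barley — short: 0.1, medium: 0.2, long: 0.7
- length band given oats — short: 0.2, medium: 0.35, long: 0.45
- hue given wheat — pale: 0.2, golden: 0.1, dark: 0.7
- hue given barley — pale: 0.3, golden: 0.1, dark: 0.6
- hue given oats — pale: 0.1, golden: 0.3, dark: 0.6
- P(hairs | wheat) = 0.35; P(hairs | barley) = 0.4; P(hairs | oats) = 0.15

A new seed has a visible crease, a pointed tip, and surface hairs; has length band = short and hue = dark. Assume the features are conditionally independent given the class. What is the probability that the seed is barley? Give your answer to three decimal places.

0.550

wheat: 0.05 × 0.5 × 0.8 × 0.05 × 0.7 × 0.35 = 0.000245
barley: 0.3 × 0.4 × 0.9 × 0.1 × 0.6 × 0.4 = 0.002592
oats: 0.65 × 0.8 × 0.2 × 0.2 × 0.6 × 0.15 = 0.001872
P(barley | x) = 0.002592 / 0.004709 ≈ 0.550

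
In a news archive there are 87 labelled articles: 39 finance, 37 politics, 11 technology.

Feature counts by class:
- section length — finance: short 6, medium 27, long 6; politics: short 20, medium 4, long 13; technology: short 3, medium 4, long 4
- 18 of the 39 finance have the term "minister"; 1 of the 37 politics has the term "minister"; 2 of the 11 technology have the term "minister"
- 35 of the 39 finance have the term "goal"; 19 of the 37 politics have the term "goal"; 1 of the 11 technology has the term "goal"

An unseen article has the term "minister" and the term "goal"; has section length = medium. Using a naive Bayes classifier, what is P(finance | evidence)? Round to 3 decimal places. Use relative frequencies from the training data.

finance: (39/87) × (27/39) × (18/39) × (35/39) ≈ 0.128545
politics: (37/87) × (4/37) × (1/37) × (19/37) ≈ 0.000638103
technology: (11/87) × (4/11) × (2/11) × (1/11) ≈ 0.000759951
P(finance | x) = 0.128545 / 0.129943054 ≈ 0.989

0.989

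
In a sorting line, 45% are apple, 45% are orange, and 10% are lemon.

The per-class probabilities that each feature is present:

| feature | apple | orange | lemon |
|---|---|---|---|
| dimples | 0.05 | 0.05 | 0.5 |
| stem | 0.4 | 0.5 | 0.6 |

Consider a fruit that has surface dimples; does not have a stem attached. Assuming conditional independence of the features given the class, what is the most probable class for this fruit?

apple: 0.45 × 0.05 × (1−0.4) = 0.0135
orange: 0.45 × 0.05 × (1−0.5) = 0.01125
lemon: 0.1 × 0.5 × (1−0.6) = 0.02
Highest score → lemon.

lemon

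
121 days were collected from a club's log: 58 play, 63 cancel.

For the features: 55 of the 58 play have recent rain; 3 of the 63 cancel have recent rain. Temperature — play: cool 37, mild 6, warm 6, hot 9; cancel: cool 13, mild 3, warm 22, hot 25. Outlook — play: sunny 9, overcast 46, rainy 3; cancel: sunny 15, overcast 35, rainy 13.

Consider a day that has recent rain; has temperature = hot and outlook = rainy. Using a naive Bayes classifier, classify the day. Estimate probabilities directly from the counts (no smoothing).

play

play: (58/121) × (55/58) × (9/58) × (3/58) ≈ 0.00364825
cancel: (63/121) × (3/63) × (25/63) × (13/63) ≈ 0.0020302
Highest score → play.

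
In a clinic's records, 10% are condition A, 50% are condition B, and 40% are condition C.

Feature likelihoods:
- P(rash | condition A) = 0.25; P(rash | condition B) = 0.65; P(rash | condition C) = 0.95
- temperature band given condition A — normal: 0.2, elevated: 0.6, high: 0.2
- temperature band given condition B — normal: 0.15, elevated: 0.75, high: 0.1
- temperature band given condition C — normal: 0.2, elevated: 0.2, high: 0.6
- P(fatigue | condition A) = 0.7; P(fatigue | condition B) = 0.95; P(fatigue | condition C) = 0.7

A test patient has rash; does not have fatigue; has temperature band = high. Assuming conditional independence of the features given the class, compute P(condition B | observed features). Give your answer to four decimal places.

condition A: 0.1 × 0.25 × 0.2 × (1−0.7) = 0.0015
condition B: 0.5 × 0.65 × 0.1 × (1−0.95) = 0.001625
condition C: 0.4 × 0.95 × 0.6 × (1−0.7) = 0.0684
P(condition B | x) = 0.001625 / 0.071525 ≈ 0.0227

0.0227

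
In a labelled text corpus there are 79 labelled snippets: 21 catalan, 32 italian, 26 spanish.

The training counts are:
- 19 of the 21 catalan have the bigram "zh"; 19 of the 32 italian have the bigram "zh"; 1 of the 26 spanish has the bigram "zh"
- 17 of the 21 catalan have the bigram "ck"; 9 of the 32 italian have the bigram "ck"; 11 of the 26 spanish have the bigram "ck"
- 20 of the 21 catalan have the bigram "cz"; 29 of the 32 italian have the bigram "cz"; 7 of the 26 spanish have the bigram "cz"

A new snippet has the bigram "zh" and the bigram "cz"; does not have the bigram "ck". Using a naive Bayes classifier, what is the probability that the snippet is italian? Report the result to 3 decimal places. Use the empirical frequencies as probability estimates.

0.775

catalan: (21/79) × (19/21) × (4/21) × (20/21) ≈ 0.0436293
italian: (32/79) × (19/32) × (23/32) × (29/32) ≈ 0.156658
spanish: (26/79) × (1/26) × (15/26) × (7/26) ≈ 0.00196614
P(italian | x) = 0.156658 / 0.20225344 ≈ 0.775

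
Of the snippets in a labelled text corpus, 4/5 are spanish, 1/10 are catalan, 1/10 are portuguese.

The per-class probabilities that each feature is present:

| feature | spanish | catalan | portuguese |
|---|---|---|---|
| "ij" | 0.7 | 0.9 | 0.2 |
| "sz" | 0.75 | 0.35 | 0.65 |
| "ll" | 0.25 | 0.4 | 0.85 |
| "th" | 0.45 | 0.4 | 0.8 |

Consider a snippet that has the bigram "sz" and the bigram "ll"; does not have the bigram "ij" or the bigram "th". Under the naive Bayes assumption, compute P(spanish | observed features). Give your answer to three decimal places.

0.719

spanish: 0.8 × (1−0.7) × 0.75 × 0.25 × (1−0.45) = 0.02475
catalan: 0.1 × (1−0.9) × 0.35 × 0.4 × (1−0.4) = 0.00084
portuguese: 0.1 × (1−0.2) × 0.65 × 0.85 × (1−0.8) = 0.00884
P(spanish | x) = 0.02475 / 0.03443 ≈ 0.719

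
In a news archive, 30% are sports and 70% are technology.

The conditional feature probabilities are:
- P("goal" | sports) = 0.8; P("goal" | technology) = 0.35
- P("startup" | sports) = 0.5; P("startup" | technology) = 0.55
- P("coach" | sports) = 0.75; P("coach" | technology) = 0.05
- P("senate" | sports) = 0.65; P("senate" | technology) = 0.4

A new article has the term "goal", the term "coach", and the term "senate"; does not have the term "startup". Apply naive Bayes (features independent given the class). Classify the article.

sports: 0.3 × 0.8 × (1−0.5) × 0.75 × 0.65 = 0.0585
technology: 0.7 × 0.35 × (1−0.55) × 0.05 × 0.4 = 0.002205
Highest score → sports.

sports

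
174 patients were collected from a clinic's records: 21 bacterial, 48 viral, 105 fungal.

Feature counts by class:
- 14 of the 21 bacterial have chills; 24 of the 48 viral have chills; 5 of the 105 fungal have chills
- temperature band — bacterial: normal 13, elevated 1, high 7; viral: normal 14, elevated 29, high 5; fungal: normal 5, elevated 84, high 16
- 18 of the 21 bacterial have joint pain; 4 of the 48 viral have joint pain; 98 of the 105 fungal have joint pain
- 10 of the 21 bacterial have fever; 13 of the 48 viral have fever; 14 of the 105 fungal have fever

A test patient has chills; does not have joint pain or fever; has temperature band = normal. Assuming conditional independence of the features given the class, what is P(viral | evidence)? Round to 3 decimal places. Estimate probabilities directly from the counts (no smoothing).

bacterial: (21/174) × (14/21) × (13/21) × (3/21) × (11/21) ≈ 0.00372716
viral: (48/174) × (24/48) × (14/48) × (44/48) × (35/48) ≈ 0.0268898
fungal: (105/174) × (5/105) × (5/105) × (7/105) × (91/105) ≈ 0.000079061
P(viral | x) = 0.0268898 / 0.030696021 ≈ 0.876

0.876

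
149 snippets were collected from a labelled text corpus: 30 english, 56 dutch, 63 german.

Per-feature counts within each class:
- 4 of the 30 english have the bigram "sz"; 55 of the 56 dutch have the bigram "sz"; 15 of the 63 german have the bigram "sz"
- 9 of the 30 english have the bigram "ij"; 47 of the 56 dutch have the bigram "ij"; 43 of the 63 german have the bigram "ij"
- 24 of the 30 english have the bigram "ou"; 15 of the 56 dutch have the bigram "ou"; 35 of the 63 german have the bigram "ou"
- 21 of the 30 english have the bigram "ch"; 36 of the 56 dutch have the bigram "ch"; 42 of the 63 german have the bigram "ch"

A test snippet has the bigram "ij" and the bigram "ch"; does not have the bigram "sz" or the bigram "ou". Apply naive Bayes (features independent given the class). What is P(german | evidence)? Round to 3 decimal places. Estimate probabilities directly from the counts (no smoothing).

0.867

english: (30/149) × (26/30) × (9/30) × (6/30) × (21/30) ≈ 0.00732886
dutch: (56/149) × (1/56) × (47/56) × (41/56) × (36/56) ≈ 0.00265115
german: (63/149) × (48/63) × (43/63) × (28/63) × (42/63) ≈ 0.0651492
P(german | x) = 0.0651492 / 0.07512921 ≈ 0.867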